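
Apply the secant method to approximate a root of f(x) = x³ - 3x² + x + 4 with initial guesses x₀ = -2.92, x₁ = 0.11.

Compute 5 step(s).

f(x) = x³ - 3x² + x + 4
x₀ = -2.92, x₁ = 0.11

Secant formula: x_{n+1} = x_n - f(x_n)(x_n - x_{n-1})/(f(x_n) - f(x_{n-1}))

Iteration 1:
  f(-2.920000) = -49.396288
  f(0.110000) = 4.075031
  x_2 = 0.110000 - 4.075031×(0.110000 - (-2.920000))/(4.075031 - (-49.396288))
       = -0.120915
Iteration 2:
  f(0.110000) = 4.075031
  f(-0.120915) = 3.833455
  x_3 = -0.120915 - 3.833455×(-0.120915 - 0.110000)/(3.833455 - 4.075031)
       = -3.785206
Iteration 3:
  f(-0.120915) = 3.833455
  f(-3.785206) = -97.002199
  x_4 = -3.785206 - (-97.002199)×(-3.785206 - (-0.120915))/(-97.002199 - 3.833455)
       = -0.260220
Iteration 4:
  f(-3.785206) = -97.002199
  f(-0.260220) = 3.519016
  x_5 = -0.260220 - 3.519016×(-0.260220 - (-3.785206))/(3.519016 - (-97.002199))
       = -0.383622
Iteration 5:
  f(-0.260220) = 3.519016
  f(-0.383622) = 3.118425
  x_6 = -0.383622 - 3.118425×(-0.383622 - (-0.260220))/(3.118425 - 3.519016)
       = -1.344251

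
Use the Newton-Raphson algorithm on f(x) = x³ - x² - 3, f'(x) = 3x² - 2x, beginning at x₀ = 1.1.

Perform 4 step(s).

f(x) = x³ - x² - 3
f'(x) = 3x² - 2x
x₀ = 1.1

Newton-Raphson formula: x_{n+1} = x_n - f(x_n)/f'(x_n)

Iteration 1:
  f(1.100000) = -2.879000
  f'(1.100000) = 1.430000
  x_1 = 1.100000 - (-2.879000)/1.430000 = 3.113287
Iteration 2:
  f(3.113287) = 17.483146
  f'(3.113287) = 22.851089
  x_2 = 3.113287 - 17.483146/22.851089 = 2.348196
Iteration 3:
  f(2.348196) = 4.433991
  f'(2.348196) = 11.845687
  x_3 = 2.348196 - 4.433991/11.845687 = 1.973884
Iteration 4:
  f(1.973884) = 0.794462
  f'(1.973884) = 7.740884
  x_4 = 1.973884 - 0.794462/7.740884 = 1.871252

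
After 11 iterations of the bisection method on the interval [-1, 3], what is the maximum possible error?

Bisection error bound: |error| ≤ (b-a)/2^n
|error| ≤ (3 - (-1))/2^11 = 4/2^11
|error| ≤ 0.0019531250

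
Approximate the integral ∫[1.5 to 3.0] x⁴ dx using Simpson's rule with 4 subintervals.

f(x) = x⁴
a = 1.5, b = 3.0, n = 4
h = (b - a)/n = 0.375000

Simpson's rule: (h/3)[f(x₀) + 4f(x₁) + 2f(x₂) + ... + f(xₙ)]

x_0 = 1.5000, f(x_0) = 5.062500, coefficient = 1
x_1 = 1.8750, f(x_1) = 12.359619, coefficient = 4
x_2 = 2.2500, f(x_2) = 25.628906, coefficient = 2
x_3 = 2.6250, f(x_3) = 47.480713, coefficient = 4
x_4 = 3.0000, f(x_4) = 81.000000, coefficient = 1

I ≈ (0.375000/3) × 376.681641 = 47.085205
Exact value: 47.081250
Error: 0.003955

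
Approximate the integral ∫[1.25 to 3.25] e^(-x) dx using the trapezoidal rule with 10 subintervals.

f(x) = e^(-x)
a = 1.25, b = 3.25, n = 10
h = (b - a)/n = 0.200000

Trapezoidal rule: (h/2)[f(x₀) + 2f(x₁) + 2f(x₂) + ... + f(xₙ)]

x_0 = 1.2500, f(x_0) = 0.286505, coefficient = 1
x_1 = 1.4500, f(x_1) = 0.234570, coefficient = 2
x_2 = 1.6500, f(x_2) = 0.192050, coefficient = 2
x_3 = 1.8500, f(x_3) = 0.157237, coefficient = 2
x_4 = 2.0500, f(x_4) = 0.128735, coefficient = 2
x_5 = 2.2500, f(x_5) = 0.105399, coefficient = 2
x_6 = 2.4500, f(x_6) = 0.086294, coefficient = 2
x_7 = 2.6500, f(x_7) = 0.070651, coefficient = 2
x_8 = 2.8500, f(x_8) = 0.057844, coefficient = 2
x_9 = 3.0500, f(x_9) = 0.047359, coefficient = 2
x_10 = 3.2500, f(x_10) = 0.038774, coefficient = 1

I ≈ (0.200000/2) × 2.485558 = 0.248556
Exact value: 0.247731
Error: 0.000825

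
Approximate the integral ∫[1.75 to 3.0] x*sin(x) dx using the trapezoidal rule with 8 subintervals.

f(x) = x*sin(x)
a = 1.75, b = 3.0, n = 8
h = (b - a)/n = 0.156250

Trapezoidal rule: (h/2)[f(x₀) + 2f(x₁) + 2f(x₂) + ... + f(xₙ)]

x_0 = 1.7500, f(x_0) = 1.721975, coefficient = 1
x_1 = 1.9062, f(x_1) = 1.799998, coefficient = 2
x_2 = 2.0625, f(x_2) = 1.818155, coefficient = 2
x_3 = 2.2188, f(x_3) = 1.769055, coefficient = 2
x_4 = 2.3750, f(x_4) = 1.647502, coefficient = 2
x_5 = 2.5312, f(x_5) = 1.450782, coefficient = 2
x_6 = 2.6875, f(x_6) = 1.178864, coefficient = 2
x_7 = 2.8438, f(x_7) = 0.834523, coefficient = 2
x_8 = 3.0000, f(x_8) = 0.423360, coefficient = 1

I ≈ (0.156250/2) × 23.143092 = 1.808054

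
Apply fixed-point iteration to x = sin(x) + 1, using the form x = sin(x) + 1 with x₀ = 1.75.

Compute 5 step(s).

Equation: x = sin(x) + 1
Fixed-point form: x = sin(x) + 1
x₀ = 1.75

x_1 = g(1.750000) = 1.983986
x_2 = g(1.983986) = 1.915845
x_3 = g(1.915845) = 1.941059
x_4 = g(1.941059) = 1.932232
x_5 = g(1.932232) = 1.935390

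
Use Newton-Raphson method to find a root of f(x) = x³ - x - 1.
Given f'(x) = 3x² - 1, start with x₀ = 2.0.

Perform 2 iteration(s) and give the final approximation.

f(x) = x³ - x - 1
f'(x) = 3x² - 1
x₀ = 2.0

Newton-Raphson formula: x_{n+1} = x_n - f(x_n)/f'(x_n)

Iteration 1:
  f(2.000000) = 5.000000
  f'(2.000000) = 11.000000
  x_1 = 2.000000 - 5.000000/11.000000 = 1.545455
Iteration 2:
  f(1.545455) = 1.145755
  f'(1.545455) = 6.165289
  x_2 = 1.545455 - 1.145755/6.165289 = 1.359615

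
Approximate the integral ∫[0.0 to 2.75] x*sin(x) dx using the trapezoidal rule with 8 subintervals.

f(x) = x*sin(x)
a = 0.0, b = 2.75, n = 8
h = (b - a)/n = 0.343750

Trapezoidal rule: (h/2)[f(x₀) + 2f(x₁) + 2f(x₂) + ... + f(xₙ)]

x_0 = 0.0000, f(x_0) = 0.000000, coefficient = 1
x_1 = 0.3438, f(x_1) = 0.115851, coefficient = 2
x_2 = 0.6875, f(x_2) = 0.436292, coefficient = 2
x_3 = 1.0312, f(x_3) = 0.884753, coefficient = 2
x_4 = 1.3750, f(x_4) = 1.348728, coefficient = 2
x_5 = 1.7188, f(x_5) = 1.699972, coefficient = 2
x_6 = 2.0625, f(x_6) = 1.818155, coefficient = 2
x_7 = 2.4062, f(x_7) = 1.614212, coefficient = 2
x_8 = 2.7500, f(x_8) = 1.049568, coefficient = 1

I ≈ (0.343750/2) × 16.885494 = 2.902194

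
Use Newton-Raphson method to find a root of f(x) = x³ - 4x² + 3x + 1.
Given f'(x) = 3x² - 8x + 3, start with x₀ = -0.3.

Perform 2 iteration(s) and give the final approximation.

f(x) = x³ - 4x² + 3x + 1
f'(x) = 3x² - 8x + 3
x₀ = -0.3

Newton-Raphson formula: x_{n+1} = x_n - f(x_n)/f'(x_n)

Iteration 1:
  f(-0.300000) = -0.287000
  f'(-0.300000) = 5.670000
  x_1 = -0.300000 - (-0.287000)/5.670000 = -0.249383
Iteration 2:
  f(-0.249383) = -0.012425
  f'(-0.249383) = 5.181637
  x_2 = -0.249383 - (-0.012425)/5.181637 = -0.246985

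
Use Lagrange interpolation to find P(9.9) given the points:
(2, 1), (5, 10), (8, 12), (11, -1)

Lagrange interpolation formula:
P(x) = Σ yᵢ × Lᵢ(x)
where Lᵢ(x) = Π_{j≠i} (x - xⱼ)/(xᵢ - xⱼ)

L_0(9.9) = (9.9 - 5)/(2 - 5) × (9.9 - 8)/(2 - 8) × (9.9 - 11)/(2 - 11) = 0.063216
L_1(9.9) = (9.9 - 2)/(5 - 2) × (9.9 - 8)/(5 - 8) × (9.9 - 11)/(5 - 11) = -0.305759
L_2(9.9) = (9.9 - 2)/(8 - 2) × (9.9 - 5)/(8 - 5) × (9.9 - 11)/(8 - 11) = 0.788537
L_3(9.9) = (9.9 - 2)/(11 - 2) × (9.9 - 5)/(11 - 5) × (9.9 - 8)/(11 - 8) = 0.454006

P(9.9) = 1×L_0(9.9) + 10×L_1(9.9) + 12×L_2(9.9) + (-1)×L_3(9.9)
P(9.9) = 6.014062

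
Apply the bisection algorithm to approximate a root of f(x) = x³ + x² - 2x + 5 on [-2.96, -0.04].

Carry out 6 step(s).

f(x) = x³ + x² - 2x + 5
Initial interval: [-2.96, -0.04]

Iteration 1:
  c_1 = (-2.960000 + (-0.040000))/2 = -1.500000
  f(c_1) = f(-1.500000) = 6.875000
  f(a) × f(c) < 0, new interval: [-2.960000, -1.500000]
Iteration 2:
  c_2 = (-2.960000 + (-1.500000))/2 = -2.230000
  f(c_2) = f(-2.230000) = 3.343333
  f(a) × f(c) < 0, new interval: [-2.960000, -2.230000]
Iteration 3:
  c_3 = (-2.960000 + (-2.230000))/2 = -2.595000
  f(c_3) = f(-2.595000) = -0.550770
  f(a) × f(c) ≥ 0, new interval: [-2.595000, -2.230000]
Iteration 4:
  c_4 = (-2.595000 + (-2.230000))/2 = -2.412500
  f(c_4) = f(-2.412500) = 1.604029
  f(a) × f(c) < 0, new interval: [-2.595000, -2.412500]
Iteration 5:
  c_5 = (-2.595000 + (-2.412500))/2 = -2.503750
  f(c_5) = f(-2.503750) = 0.580846
  f(a) × f(c) < 0, new interval: [-2.595000, -2.503750]
Iteration 6:
  c_6 = (-2.595000 + (-2.503750))/2 = -2.549375
  f(c_6) = f(-2.549375) = 0.028877
  f(a) × f(c) < 0, new interval: [-2.595000, -2.549375]

After 6 iteration(s), the approximation is c_6 = -2.549375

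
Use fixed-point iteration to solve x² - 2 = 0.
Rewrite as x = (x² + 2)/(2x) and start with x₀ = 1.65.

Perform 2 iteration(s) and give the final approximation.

Equation: x² - 2 = 0
Fixed-point form: x = (x² + 2)/(2x)
x₀ = 1.65

x_1 = g(1.650000) = 1.431061
x_2 = g(1.431061) = 1.414313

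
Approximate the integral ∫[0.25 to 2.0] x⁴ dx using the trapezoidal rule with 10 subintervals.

f(x) = x⁴
a = 0.25, b = 2.0, n = 10
h = (b - a)/n = 0.175000

Trapezoidal rule: (h/2)[f(x₀) + 2f(x₁) + 2f(x₂) + ... + f(xₙ)]

x_0 = 0.2500, f(x_0) = 0.003906, coefficient = 1
x_1 = 0.4250, f(x_1) = 0.032625, coefficient = 2
x_2 = 0.6000, f(x_2) = 0.129600, coefficient = 2
x_3 = 0.7750, f(x_3) = 0.360750, coefficient = 2
x_4 = 0.9500, f(x_4) = 0.814506, coefficient = 2
x_5 = 1.1250, f(x_5) = 1.601807, coefficient = 2
x_6 = 1.3000, f(x_6) = 2.856100, coefficient = 2
x_7 = 1.4750, f(x_7) = 4.733344, coefficient = 2
x_8 = 1.6500, f(x_8) = 7.412006, coefficient = 2
x_9 = 1.8250, f(x_9) = 11.093063, coefficient = 2
x_10 = 2.0000, f(x_10) = 16.000000, coefficient = 1

I ≈ (0.175000/2) × 74.071510 = 6.481257
Exact value: 6.399805
Error: 0.081452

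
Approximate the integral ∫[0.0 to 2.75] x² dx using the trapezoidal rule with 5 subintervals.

f(x) = x²
a = 0.0, b = 2.75, n = 5
h = (b - a)/n = 0.550000

Trapezoidal rule: (h/2)[f(x₀) + 2f(x₁) + 2f(x₂) + ... + f(xₙ)]

x_0 = 0.0000, f(x_0) = 0.000000, coefficient = 1
x_1 = 0.5500, f(x_1) = 0.302500, coefficient = 2
x_2 = 1.1000, f(x_2) = 1.210000, coefficient = 2
x_3 = 1.6500, f(x_3) = 2.722500, coefficient = 2
x_4 = 2.2000, f(x_4) = 4.840000, coefficient = 2
x_5 = 2.7500, f(x_5) = 7.562500, coefficient = 1

I ≈ (0.550000/2) × 25.712500 = 7.070938
Exact value: 6.932292
Error: 0.138646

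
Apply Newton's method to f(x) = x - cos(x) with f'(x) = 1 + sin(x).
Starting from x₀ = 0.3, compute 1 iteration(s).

f(x) = x - cos(x)
f'(x) = 1 + sin(x)
x₀ = 0.3

Newton-Raphson formula: x_{n+1} = x_n - f(x_n)/f'(x_n)

Iteration 1:
  f(0.300000) = -0.655336
  f'(0.300000) = 1.295520
  x_1 = 0.300000 - (-0.655336)/1.295520 = 0.805848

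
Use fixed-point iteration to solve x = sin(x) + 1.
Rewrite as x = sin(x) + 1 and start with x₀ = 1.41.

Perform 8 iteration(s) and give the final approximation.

Equation: x = sin(x) + 1
Fixed-point form: x = sin(x) + 1
x₀ = 1.41

x_1 = g(1.410000) = 1.987100
x_2 = g(1.987100) = 1.914590
x_3 = g(1.914590) = 1.941483
x_4 = g(1.941483) = 1.932079
x_5 = g(1.932079) = 1.935444
x_6 = g(1.935444) = 1.934249
x_7 = g(1.934249) = 1.934675
x_8 = g(1.934675) = 1.934523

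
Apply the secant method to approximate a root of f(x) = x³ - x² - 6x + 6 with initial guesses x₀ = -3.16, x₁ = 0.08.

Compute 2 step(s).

f(x) = x³ - x² - 6x + 6
x₀ = -3.16, x₁ = 0.08

Secant formula: x_{n+1} = x_n - f(x_n)(x_n - x_{n-1})/(f(x_n) - f(x_{n-1}))

Iteration 1:
  f(-3.160000) = -16.580096
  f(0.080000) = 5.514112
  x_2 = 0.080000 - 5.514112×(0.080000 - (-3.160000))/(5.514112 - (-16.580096))
       = -0.728616
Iteration 2:
  f(0.080000) = 5.514112
  f(-0.728616) = 9.454005
  x_3 = -0.728616 - 9.454005×(-0.728616 - 0.080000)/(9.454005 - 5.514112)
       = 1.211705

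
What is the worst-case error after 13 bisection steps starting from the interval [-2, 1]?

Bisection error bound: |error| ≤ (b-a)/2^n
|error| ≤ (1 - (-2))/2^13 = 3/2^13
|error| ≤ 0.0003662109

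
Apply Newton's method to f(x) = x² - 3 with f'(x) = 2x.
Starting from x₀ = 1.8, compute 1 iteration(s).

f(x) = x² - 3
f'(x) = 2x
x₀ = 1.8

Newton-Raphson formula: x_{n+1} = x_n - f(x_n)/f'(x_n)

Iteration 1:
  f(1.800000) = 0.240000
  f'(1.800000) = 3.600000
  x_1 = 1.800000 - 0.240000/3.600000 = 1.733333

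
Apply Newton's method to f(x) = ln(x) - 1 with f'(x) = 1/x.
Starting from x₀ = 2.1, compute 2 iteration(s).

f(x) = ln(x) - 1
f'(x) = 1/x
x₀ = 2.1

Newton-Raphson formula: x_{n+1} = x_n - f(x_n)/f'(x_n)

Iteration 1:
  f(2.100000) = -0.258063
  f'(2.100000) = 0.476190
  x_1 = 2.100000 - (-0.258063)/0.476190 = 2.641932
Iteration 2:
  f(2.641932) = -0.028490
  f'(2.641932) = 0.378511
  x_2 = 2.641932 - (-0.028490)/0.378511 = 2.717199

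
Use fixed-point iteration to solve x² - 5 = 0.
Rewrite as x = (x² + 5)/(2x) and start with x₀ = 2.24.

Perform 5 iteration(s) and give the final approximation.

Equation: x² - 5 = 0
Fixed-point form: x = (x² + 5)/(2x)
x₀ = 2.24

x_1 = g(2.240000) = 2.236071
x_2 = g(2.236071) = 2.236068
x_3 = g(2.236068) = 2.236068
x_4 = g(2.236068) = 2.236068
x_5 = g(2.236068) = 2.236068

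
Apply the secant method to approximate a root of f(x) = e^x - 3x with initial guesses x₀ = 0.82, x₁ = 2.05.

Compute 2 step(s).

f(x) = e^x - 3x
x₀ = 0.82, x₁ = 2.05

Secant formula: x_{n+1} = x_n - f(x_n)(x_n - x_{n-1})/(f(x_n) - f(x_{n-1}))

Iteration 1:
  f(0.820000) = -0.189500
  f(2.050000) = 1.617901
  x_2 = 2.050000 - 1.617901×(2.050000 - 0.820000)/(1.617901 - (-0.189500))
       = 0.948962
Iteration 2:
  f(2.050000) = 1.617901
  f(0.948962) = -0.263859
  x_3 = 0.948962 - (-0.263859)×(0.948962 - 2.050000)/(-0.263859 - 1.617901)
       = 1.103348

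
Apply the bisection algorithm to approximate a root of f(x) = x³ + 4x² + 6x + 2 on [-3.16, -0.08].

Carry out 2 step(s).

f(x) = x³ + 4x² + 6x + 2
Initial interval: [-3.16, -0.08]

Iteration 1:
  c_1 = (-3.160000 + (-0.080000))/2 = -1.620000
  f(c_1) = f(-1.620000) = -1.473928
  f(a) × f(c) ≥ 0, new interval: [-1.620000, -0.080000]
Iteration 2:
  c_2 = (-1.620000 + (-0.080000))/2 = -0.850000
  f(c_2) = f(-0.850000) = -0.824125
  f(a) × f(c) ≥ 0, new interval: [-0.850000, -0.080000]

After 2 iteration(s), the approximation is c_2 = -0.850000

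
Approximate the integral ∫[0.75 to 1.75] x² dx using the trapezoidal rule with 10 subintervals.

f(x) = x²
a = 0.75, b = 1.75, n = 10
h = (b - a)/n = 0.100000

Trapezoidal rule: (h/2)[f(x₀) + 2f(x₁) + 2f(x₂) + ... + f(xₙ)]

x_0 = 0.7500, f(x_0) = 0.562500, coefficient = 1
x_1 = 0.8500, f(x_1) = 0.722500, coefficient = 2
x_2 = 0.9500, f(x_2) = 0.902500, coefficient = 2
x_3 = 1.0500, f(x_3) = 1.102500, coefficient = 2
x_4 = 1.1500, f(x_4) = 1.322500, coefficient = 2
x_5 = 1.2500, f(x_5) = 1.562500, coefficient = 2
x_6 = 1.3500, f(x_6) = 1.822500, coefficient = 2
x_7 = 1.4500, f(x_7) = 2.102500, coefficient = 2
x_8 = 1.5500, f(x_8) = 2.402500, coefficient = 2
x_9 = 1.6500, f(x_9) = 2.722500, coefficient = 2
x_10 = 1.7500, f(x_10) = 3.062500, coefficient = 1

I ≈ (0.100000/2) × 32.950000 = 1.647500
Exact value: 1.645833
Error: 0.001667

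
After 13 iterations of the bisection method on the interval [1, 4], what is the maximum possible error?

Bisection error bound: |error| ≤ (b-a)/2^n
|error| ≤ (4 - 1)/2^13 = 3/2^13
|error| ≤ 0.0003662109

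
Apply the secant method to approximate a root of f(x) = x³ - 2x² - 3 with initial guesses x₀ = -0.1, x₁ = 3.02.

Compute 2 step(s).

f(x) = x³ - 2x² - 3
x₀ = -0.1, x₁ = 3.02

Secant formula: x_{n+1} = x_n - f(x_n)(x_n - x_{n-1})/(f(x_n) - f(x_{n-1}))

Iteration 1:
  f(-0.100000) = -3.021000
  f(3.020000) = 6.302808
  x_2 = 3.020000 - 6.302808×(3.020000 - (-0.100000))/(6.302808 - (-3.021000))
       = 0.910909
Iteration 2:
  f(3.020000) = 6.302808
  f(0.910909) = -3.903679
  x_3 = 0.910909 - (-3.903679)×(0.910909 - 3.020000)/(-3.903679 - 6.302808)
       = 1.717574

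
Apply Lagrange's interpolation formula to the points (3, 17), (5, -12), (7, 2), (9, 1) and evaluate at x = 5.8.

Lagrange interpolation formula:
P(x) = Σ yᵢ × Lᵢ(x)
where Lᵢ(x) = Π_{j≠i} (x - xⱼ)/(xᵢ - xⱼ)

L_0(5.8) = (5.8 - 5)/(3 - 5) × (5.8 - 7)/(3 - 7) × (5.8 - 9)/(3 - 9) = -0.064000
L_1(5.8) = (5.8 - 3)/(5 - 3) × (5.8 - 7)/(5 - 7) × (5.8 - 9)/(5 - 9) = 0.672000
L_2(5.8) = (5.8 - 3)/(7 - 3) × (5.8 - 5)/(7 - 5) × (5.8 - 9)/(7 - 9) = 0.448000
L_3(5.8) = (5.8 - 3)/(9 - 3) × (5.8 - 5)/(9 - 5) × (5.8 - 7)/(9 - 7) = -0.056000

P(5.8) = 17×L_0(5.8) + (-12)×L_1(5.8) + 2×L_2(5.8) + 1×L_3(5.8)
P(5.8) = -8.312000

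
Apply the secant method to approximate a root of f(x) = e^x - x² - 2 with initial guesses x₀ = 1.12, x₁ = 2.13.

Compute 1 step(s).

f(x) = e^x - x² - 2
x₀ = 1.12, x₁ = 2.13

Secant formula: x_{n+1} = x_n - f(x_n)(x_n - x_{n-1})/(f(x_n) - f(x_{n-1}))

Iteration 1:
  f(1.120000) = -0.189546
  f(2.130000) = 1.877967
  x_2 = 2.130000 - 1.877967×(2.130000 - 1.120000)/(1.877967 - (-0.189546))
       = 1.212595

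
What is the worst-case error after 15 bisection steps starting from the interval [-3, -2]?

Bisection error bound: |error| ≤ (b-a)/2^n
|error| ≤ (-2 - (-3))/2^15 = 1/2^15
|error| ≤ 0.0000305176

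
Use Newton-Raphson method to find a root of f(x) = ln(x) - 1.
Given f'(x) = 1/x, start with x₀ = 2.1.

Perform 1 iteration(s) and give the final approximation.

f(x) = ln(x) - 1
f'(x) = 1/x
x₀ = 2.1

Newton-Raphson formula: x_{n+1} = x_n - f(x_n)/f'(x_n)

Iteration 1:
  f(2.100000) = -0.258063
  f'(2.100000) = 0.476190
  x_1 = 2.100000 - (-0.258063)/0.476190 = 2.641932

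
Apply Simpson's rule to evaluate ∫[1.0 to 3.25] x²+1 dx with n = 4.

f(x) = x²+1
a = 1.0, b = 3.25, n = 4
h = (b - a)/n = 0.562500

Simpson's rule: (h/3)[f(x₀) + 4f(x₁) + 2f(x₂) + ... + f(xₙ)]

x_0 = 1.0000, f(x_0) = 2.000000, coefficient = 1
x_1 = 1.5625, f(x_1) = 3.441406, coefficient = 4
x_2 = 2.1250, f(x_2) = 5.515625, coefficient = 2
x_3 = 2.6875, f(x_3) = 8.222656, coefficient = 4
x_4 = 3.2500, f(x_4) = 11.562500, coefficient = 1

I ≈ (0.562500/3) × 71.250000 = 13.359375
Exact value: 13.359375
Error: 0.000000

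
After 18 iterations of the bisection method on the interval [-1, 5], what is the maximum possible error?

Bisection error bound: |error| ≤ (b-a)/2^n
|error| ≤ (5 - (-1))/2^18 = 6/2^18
|error| ≤ 0.0000228882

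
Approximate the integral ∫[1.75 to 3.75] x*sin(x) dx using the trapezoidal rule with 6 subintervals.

f(x) = x*sin(x)
a = 1.75, b = 3.75, n = 6
h = (b - a)/n = 0.333333

Trapezoidal rule: (h/2)[f(x₀) + 2f(x₁) + 2f(x₂) + ... + f(xₙ)]

x_0 = 1.7500, f(x_0) = 1.721975, coefficient = 1
x_1 = 2.0833, f(x_1) = 1.815632, coefficient = 2
x_2 = 2.4167, f(x_2) = 1.602443, coefficient = 2
x_3 = 2.7500, f(x_3) = 1.049568, coefficient = 2
x_4 = 3.0833, f(x_4) = 0.179531, coefficient = 2
x_5 = 3.4167, f(x_5) = -0.928029, coefficient = 2
x_6 = 3.7500, f(x_6) = -2.143355, coefficient = 1

I ≈ (0.333333/2) × 7.016911 = 1.169485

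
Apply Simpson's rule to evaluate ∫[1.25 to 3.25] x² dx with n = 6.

f(x) = x²
a = 1.25, b = 3.25, n = 6
h = (b - a)/n = 0.333333

Simpson's rule: (h/3)[f(x₀) + 4f(x₁) + 2f(x₂) + ... + f(xₙ)]

x_0 = 1.2500, f(x_0) = 1.562500, coefficient = 1
x_1 = 1.5833, f(x_1) = 2.506944, coefficient = 4
x_2 = 1.9167, f(x_2) = 3.673611, coefficient = 2
x_3 = 2.2500, f(x_3) = 5.062500, coefficient = 4
x_4 = 2.5833, f(x_4) = 6.673611, coefficient = 2
x_5 = 2.9167, f(x_5) = 8.506944, coefficient = 4
x_6 = 3.2500, f(x_6) = 10.562500, coefficient = 1

I ≈ (0.333333/3) × 97.125000 = 10.791667
Exact value: 10.791667
Error: 0.000000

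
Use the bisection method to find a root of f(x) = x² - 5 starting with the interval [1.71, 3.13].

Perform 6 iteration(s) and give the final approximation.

f(x) = x² - 5
Initial interval: [1.71, 3.13]

Iteration 1:
  c_1 = (1.710000 + 3.130000)/2 = 2.420000
  f(c_1) = f(2.420000) = 0.856400
  f(a) × f(c) < 0, new interval: [1.710000, 2.420000]
Iteration 2:
  c_2 = (1.710000 + 2.420000)/2 = 2.065000
  f(c_2) = f(2.065000) = -0.735775
  f(a) × f(c) ≥ 0, new interval: [2.065000, 2.420000]
Iteration 3:
  c_3 = (2.065000 + 2.420000)/2 = 2.242500
  f(c_3) = f(2.242500) = 0.028806
  f(a) × f(c) < 0, new interval: [2.065000, 2.242500]
Iteration 4:
  c_4 = (2.065000 + 2.242500)/2 = 2.153750
  f(c_4) = f(2.153750) = -0.361361
  f(a) × f(c) ≥ 0, new interval: [2.153750, 2.242500]
Iteration 5:
  c_5 = (2.153750 + 2.242500)/2 = 2.198125
  f(c_5) = f(2.198125) = -0.168246
  f(a) × f(c) ≥ 0, new interval: [2.198125, 2.242500]
Iteration 6:
  c_6 = (2.198125 + 2.242500)/2 = 2.220312
  f(c_6) = f(2.220312) = -0.070212
  f(a) × f(c) ≥ 0, new interval: [2.220312, 2.242500]

After 6 iteration(s), the approximation is c_6 = 2.220312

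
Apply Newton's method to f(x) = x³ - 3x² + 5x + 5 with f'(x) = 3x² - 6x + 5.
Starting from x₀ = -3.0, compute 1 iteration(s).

f(x) = x³ - 3x² + 5x + 5
f'(x) = 3x² - 6x + 5
x₀ = -3.0

Newton-Raphson formula: x_{n+1} = x_n - f(x_n)/f'(x_n)

Iteration 1:
  f(-3.000000) = -64.000000
  f'(-3.000000) = 50.000000
  x_1 = -3.000000 - (-64.000000)/50.000000 = -1.720000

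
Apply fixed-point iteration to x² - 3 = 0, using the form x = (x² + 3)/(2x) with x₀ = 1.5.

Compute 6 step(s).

Equation: x² - 3 = 0
Fixed-point form: x = (x² + 3)/(2x)
x₀ = 1.5

x_1 = g(1.500000) = 1.750000
x_2 = g(1.750000) = 1.732143
x_3 = g(1.732143) = 1.732051
x_4 = g(1.732051) = 1.732051
x_5 = g(1.732051) = 1.732051
x_6 = g(1.732051) = 1.732051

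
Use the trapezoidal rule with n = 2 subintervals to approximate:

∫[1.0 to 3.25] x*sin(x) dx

f(x) = x*sin(x)
a = 1.0, b = 3.25, n = 2
h = (b - a)/n = 1.125000

Trapezoidal rule: (h/2)[f(x₀) + 2f(x₁) + 2f(x₂) + ... + f(xₙ)]

x_0 = 1.0000, f(x_0) = 0.841471, coefficient = 1
x_1 = 2.1250, f(x_1) = 1.806930, coefficient = 2
x_2 = 3.2500, f(x_2) = -0.351634, coefficient = 1

I ≈ (1.125000/2) × 4.103696 = 2.308329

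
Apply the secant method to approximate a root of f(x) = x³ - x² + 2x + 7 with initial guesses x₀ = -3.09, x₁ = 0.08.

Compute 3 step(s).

f(x) = x³ - x² + 2x + 7
x₀ = -3.09, x₁ = 0.08

Secant formula: x_{n+1} = x_n - f(x_n)(x_n - x_{n-1})/(f(x_n) - f(x_{n-1}))

Iteration 1:
  f(-3.090000) = -38.231729
  f(0.080000) = 7.154112
  x_2 = 0.080000 - 7.154112×(0.080000 - (-3.090000))/(7.154112 - (-38.231729))
       = -0.419683
Iteration 2:
  f(0.080000) = 7.154112
  f(-0.419683) = 5.910580
  x_3 = -0.419683 - 5.910580×(-0.419683 - 0.080000)/(5.910580 - 7.154112)
       = -2.794705
Iteration 3:
  f(-0.419683) = 5.910580
  f(-2.794705) = -28.227479
  x_4 = -2.794705 - (-28.227479)×(-2.794705 - (-0.419683))/(-28.227479 - 5.910580)
       = -0.830888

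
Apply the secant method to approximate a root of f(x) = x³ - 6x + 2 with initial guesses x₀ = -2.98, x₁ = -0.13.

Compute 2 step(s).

f(x) = x³ - 6x + 2
x₀ = -2.98, x₁ = -0.13

Secant formula: x_{n+1} = x_n - f(x_n)(x_n - x_{n-1})/(f(x_n) - f(x_{n-1}))

Iteration 1:
  f(-2.980000) = -6.583592
  f(-0.130000) = 2.777803
  x_2 = -0.130000 - 2.777803×(-0.130000 - (-2.980000))/(2.777803 - (-6.583592))
       = -0.975679
Iteration 2:
  f(-0.130000) = 2.777803
  f(-0.975679) = 6.925278
  x_3 = -0.975679 - 6.925278×(-0.975679 - (-0.130000))/(6.925278 - 2.777803)
       = 0.436400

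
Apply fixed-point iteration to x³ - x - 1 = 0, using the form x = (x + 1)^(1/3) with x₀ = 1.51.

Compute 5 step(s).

Equation: x³ - x - 1 = 0
Fixed-point form: x = (x + 1)^(1/3)
x₀ = 1.51

x_1 = g(1.510000) = 1.359016
x_2 = g(1.359016) = 1.331201
x_3 = g(1.331201) = 1.325948
x_4 = g(1.325948) = 1.324952
x_5 = g(1.324952) = 1.324762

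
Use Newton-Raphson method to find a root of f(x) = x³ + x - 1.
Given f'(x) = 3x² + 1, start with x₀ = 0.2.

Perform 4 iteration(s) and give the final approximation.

f(x) = x³ + x - 1
f'(x) = 3x² + 1
x₀ = 0.2

Newton-Raphson formula: x_{n+1} = x_n - f(x_n)/f'(x_n)

Iteration 1:
  f(0.200000) = -0.792000
  f'(0.200000) = 1.120000
  x_1 = 0.200000 - (-0.792000)/1.120000 = 0.907143
Iteration 2:
  f(0.907143) = 0.653638
  f'(0.907143) = 3.468724
  x_2 = 0.907143 - 0.653638/3.468724 = 0.718705
Iteration 3:
  f(0.718705) = 0.089943
  f'(0.718705) = 2.549612
  x_3 = 0.718705 - 0.089943/2.549612 = 0.683428
Iteration 4:
  f(0.683428) = 0.002639
  f'(0.683428) = 2.401222
  x_4 = 0.683428 - 0.002639/2.401222 = 0.682329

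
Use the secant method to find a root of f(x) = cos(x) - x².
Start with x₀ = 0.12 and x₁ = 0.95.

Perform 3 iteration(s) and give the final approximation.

f(x) = cos(x) - x²
x₀ = 0.12, x₁ = 0.95

Secant formula: x_{n+1} = x_n - f(x_n)(x_n - x_{n-1})/(f(x_n) - f(x_{n-1}))

Iteration 1:
  f(0.120000) = 0.978409
  f(0.950000) = -0.320817
  x_2 = 0.950000 - (-0.320817)×(0.950000 - 0.120000)/(-0.320817 - 0.978409)
       = 0.745049
Iteration 2:
  f(0.950000) = -0.320817
  f(0.745049) = 0.179957
  x_3 = 0.745049 - 0.179957×(0.745049 - 0.950000)/(0.179957 - (-0.320817))
       = 0.818700
Iteration 3:
  f(0.745049) = 0.179957
  f(0.818700) = 0.012902
  x_4 = 0.818700 - 0.012902×(0.818700 - 0.745049)/(0.012902 - 0.179957)
       = 0.824388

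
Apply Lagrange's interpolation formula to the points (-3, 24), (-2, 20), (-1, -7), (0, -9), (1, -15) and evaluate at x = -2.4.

Lagrange interpolation formula:
P(x) = Σ yᵢ × Lᵢ(x)
where Lᵢ(x) = Π_{j≠i} (x - xⱼ)/(xᵢ - xⱼ)

L_0(-2.4) = (-2.4 - (-2))/(-3 - (-2)) × (-2.4 - (-1))/(-3 - (-1)) × (-2.4 - 0)/(-3 - 0) × (-2.4 - 1)/(-3 - 1) = 0.190400
L_1(-2.4) = (-2.4 - (-3))/(-2 - (-3)) × (-2.4 - (-1))/(-2 - (-1)) × (-2.4 - 0)/(-2 - 0) × (-2.4 - 1)/(-2 - 1) = 1.142400
L_2(-2.4) = (-2.4 - (-3))/(-1 - (-3)) × (-2.4 - (-2))/(-1 - (-2)) × (-2.4 - 0)/(-1 - 0) × (-2.4 - 1)/(-1 - 1) = -0.489600
L_3(-2.4) = (-2.4 - (-3))/(0 - (-3)) × (-2.4 - (-2))/(0 - (-2)) × (-2.4 - (-1))/(0 - (-1)) × (-2.4 - 1)/(0 - 1) = 0.190400
L_4(-2.4) = (-2.4 - (-3))/(1 - (-3)) × (-2.4 - (-2))/(1 - (-2)) × (-2.4 - (-1))/(1 - (-1)) × (-2.4 - 0)/(1 - 0) = -0.033600

P(-2.4) = 24×L_0(-2.4) + 20×L_1(-2.4) + (-7)×L_2(-2.4) + (-9)×L_3(-2.4) + (-15)×L_4(-2.4)
P(-2.4) = 29.635200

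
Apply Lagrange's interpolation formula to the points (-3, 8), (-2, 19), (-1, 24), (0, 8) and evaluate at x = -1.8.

Lagrange interpolation formula:
P(x) = Σ yᵢ × Lᵢ(x)
where Lᵢ(x) = Π_{j≠i} (x - xⱼ)/(xᵢ - xⱼ)

L_0(-1.8) = (-1.8 - (-2))/(-3 - (-2)) × (-1.8 - (-1))/(-3 - (-1)) × (-1.8 - 0)/(-3 - 0) = -0.048000
L_1(-1.8) = (-1.8 - (-3))/(-2 - (-3)) × (-1.8 - (-1))/(-2 - (-1)) × (-1.8 - 0)/(-2 - 0) = 0.864000
L_2(-1.8) = (-1.8 - (-3))/(-1 - (-3)) × (-1.8 - (-2))/(-1 - (-2)) × (-1.8 - 0)/(-1 - 0) = 0.216000
L_3(-1.8) = (-1.8 - (-3))/(0 - (-3)) × (-1.8 - (-2))/(0 - (-2)) × (-1.8 - (-1))/(0 - (-1)) = -0.032000

P(-1.8) = 8×L_0(-1.8) + 19×L_1(-1.8) + 24×L_2(-1.8) + 8×L_3(-1.8)
P(-1.8) = 20.960000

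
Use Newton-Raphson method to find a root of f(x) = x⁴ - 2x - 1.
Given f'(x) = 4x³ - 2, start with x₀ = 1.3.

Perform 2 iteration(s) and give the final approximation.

f(x) = x⁴ - 2x - 1
f'(x) = 4x³ - 2
x₀ = 1.3

Newton-Raphson formula: x_{n+1} = x_n - f(x_n)/f'(x_n)

Iteration 1:
  f(1.300000) = -0.743900
  f'(1.300000) = 6.788000
  x_1 = 1.300000 - (-0.743900)/6.788000 = 1.409590
Iteration 2:
  f(1.409590) = 0.128771
  f'(1.409590) = 9.203116
  x_2 = 1.409590 - 0.128771/9.203116 = 1.395598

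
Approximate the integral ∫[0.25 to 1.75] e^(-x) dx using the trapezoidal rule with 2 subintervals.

f(x) = e^(-x)
a = 0.25, b = 1.75, n = 2
h = (b - a)/n = 0.750000

Trapezoidal rule: (h/2)[f(x₀) + 2f(x₁) + 2f(x₂) + ... + f(xₙ)]

x_0 = 0.2500, f(x_0) = 0.778801, coefficient = 1
x_1 = 1.0000, f(x_1) = 0.367879, coefficient = 2
x_2 = 1.7500, f(x_2) = 0.173774, coefficient = 1

I ≈ (0.750000/2) × 1.688334 = 0.633125
Exact value: 0.605027
Error: 0.028098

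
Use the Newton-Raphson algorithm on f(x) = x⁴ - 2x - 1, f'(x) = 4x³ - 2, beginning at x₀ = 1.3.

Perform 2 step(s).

f(x) = x⁴ - 2x - 1
f'(x) = 4x³ - 2
x₀ = 1.3

Newton-Raphson formula: x_{n+1} = x_n - f(x_n)/f'(x_n)

Iteration 1:
  f(1.300000) = -0.743900
  f'(1.300000) = 6.788000
  x_1 = 1.300000 - (-0.743900)/6.788000 = 1.409590
Iteration 2:
  f(1.409590) = 0.128771
  f'(1.409590) = 9.203116
  x_2 = 1.409590 - 0.128771/9.203116 = 1.395598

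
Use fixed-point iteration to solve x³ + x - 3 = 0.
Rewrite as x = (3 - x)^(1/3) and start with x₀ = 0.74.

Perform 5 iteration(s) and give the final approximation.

Equation: x³ + x - 3 = 0
Fixed-point form: x = (3 - x)^(1/3)
x₀ = 0.74

x_1 = g(0.740000) = 1.312309
x_2 = g(1.312309) = 1.190596
x_3 = g(1.190596) = 1.218555
x_4 = g(1.218555) = 1.212246
x_5 = g(1.212246) = 1.213675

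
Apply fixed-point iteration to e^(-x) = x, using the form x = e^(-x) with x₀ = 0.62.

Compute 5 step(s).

Equation: e^(-x) = x
Fixed-point form: x = e^(-x)
x₀ = 0.62

x_1 = g(0.620000) = 0.537944
x_2 = g(0.537944) = 0.583947
x_3 = g(0.583947) = 0.557693
x_4 = g(0.557693) = 0.572529
x_5 = g(0.572529) = 0.564097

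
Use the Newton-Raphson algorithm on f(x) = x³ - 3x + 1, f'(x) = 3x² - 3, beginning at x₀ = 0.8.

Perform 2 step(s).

f(x) = x³ - 3x + 1
f'(x) = 3x² - 3
x₀ = 0.8

Newton-Raphson formula: x_{n+1} = x_n - f(x_n)/f'(x_n)

Iteration 1:
  f(0.800000) = -0.888000
  f'(0.800000) = -1.080000
  x_1 = 0.800000 - (-0.888000)/(-1.080000) = -0.022222
Iteration 2:
  f(-0.022222) = 1.066656
  f'(-0.022222) = -2.998519
  x_2 = -0.022222 - 1.066656/(-2.998519) = 0.333505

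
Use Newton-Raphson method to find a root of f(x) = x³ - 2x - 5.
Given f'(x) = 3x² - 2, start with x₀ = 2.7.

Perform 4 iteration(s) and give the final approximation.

f(x) = x³ - 2x - 5
f'(x) = 3x² - 2
x₀ = 2.7

Newton-Raphson formula: x_{n+1} = x_n - f(x_n)/f'(x_n)

Iteration 1:
  f(2.700000) = 9.283000
  f'(2.700000) = 19.870000
  x_1 = 2.700000 - 9.283000/19.870000 = 2.232813
Iteration 2:
  f(2.232813) = 1.665964
  f'(2.232813) = 12.956366
  x_2 = 2.232813 - 1.665964/12.956366 = 2.104231
Iteration 3:
  f(2.104231) = 0.108623
  f'(2.104231) = 11.283360
  x_3 = 2.104231 - 0.108623/11.283360 = 2.094604
Iteration 4:
  f(2.094604) = 0.000584
  f'(2.094604) = 11.162095
  x_4 = 2.094604 - 0.000584/11.162095 = 2.094551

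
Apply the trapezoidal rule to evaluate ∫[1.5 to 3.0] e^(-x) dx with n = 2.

f(x) = e^(-x)
a = 1.5, b = 3.0, n = 2
h = (b - a)/n = 0.750000

Trapezoidal rule: (h/2)[f(x₀) + 2f(x₁) + 2f(x₂) + ... + f(xₙ)]

x_0 = 1.5000, f(x_0) = 0.223130, coefficient = 1
x_1 = 2.2500, f(x_1) = 0.105399, coefficient = 2
x_2 = 3.0000, f(x_2) = 0.049787, coefficient = 1

I ≈ (0.750000/2) × 0.483716 = 0.181393
Exact value: 0.173343
Error: 0.008050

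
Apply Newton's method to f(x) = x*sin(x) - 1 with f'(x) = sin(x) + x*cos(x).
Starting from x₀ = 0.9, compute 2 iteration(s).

f(x) = x*sin(x) - 1
f'(x) = sin(x) + x*cos(x)
x₀ = 0.9

Newton-Raphson formula: x_{n+1} = x_n - f(x_n)/f'(x_n)

Iteration 1:
  f(0.900000) = -0.295006
  f'(0.900000) = 1.342776
  x_1 = 0.900000 - (-0.295006)/1.342776 = 1.119698
Iteration 2:
  f(1.119698) = 0.007694
  f'(1.119698) = 1.388106
  x_2 = 1.119698 - 0.007694/1.388106 = 1.114156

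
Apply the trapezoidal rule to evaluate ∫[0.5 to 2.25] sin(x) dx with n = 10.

f(x) = sin(x)
a = 0.5, b = 2.25, n = 10
h = (b - a)/n = 0.175000

Trapezoidal rule: (h/2)[f(x₀) + 2f(x₁) + 2f(x₂) + ... + f(xₙ)]

x_0 = 0.5000, f(x_0) = 0.479426, coefficient = 1
x_1 = 0.6750, f(x_1) = 0.624897, coefficient = 2
x_2 = 0.8500, f(x_2) = 0.751280, coefficient = 2
x_3 = 1.0250, f(x_3) = 0.854714, coefficient = 2
x_4 = 1.2000, f(x_4) = 0.932039, coefficient = 2
x_5 = 1.3750, f(x_5) = 0.980893, coefficient = 2
x_6 = 1.5500, f(x_6) = 0.999784, coefficient = 2
x_7 = 1.7250, f(x_7) = 0.988134, coefficient = 2
x_8 = 1.9000, f(x_8) = 0.946300, coefficient = 2
x_9 = 2.0750, f(x_9) = 0.875559, coefficient = 2
x_10 = 2.2500, f(x_10) = 0.778073, coefficient = 1

I ≈ (0.175000/2) × 17.164702 = 1.501911
Exact value: 1.505756
Error: 0.003845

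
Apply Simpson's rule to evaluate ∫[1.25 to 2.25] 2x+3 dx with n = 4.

f(x) = 2x+3
a = 1.25, b = 2.25, n = 4
h = (b - a)/n = 0.250000

Simpson's rule: (h/3)[f(x₀) + 4f(x₁) + 2f(x₂) + ... + f(xₙ)]

x_0 = 1.2500, f(x_0) = 5.500000, coefficient = 1
x_1 = 1.5000, f(x_1) = 6.000000, coefficient = 4
x_2 = 1.7500, f(x_2) = 6.500000, coefficient = 2
x_3 = 2.0000, f(x_3) = 7.000000, coefficient = 4
x_4 = 2.2500, f(x_4) = 7.500000, coefficient = 1

I ≈ (0.250000/3) × 78.000000 = 6.500000
Exact value: 6.500000
Error: 0.000000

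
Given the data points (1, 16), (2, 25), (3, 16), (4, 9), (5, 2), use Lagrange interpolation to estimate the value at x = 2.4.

Lagrange interpolation formula:
P(x) = Σ yᵢ × Lᵢ(x)
where Lᵢ(x) = Π_{j≠i} (x - xⱼ)/(xᵢ - xⱼ)

L_0(2.4) = (2.4 - 2)/(1 - 2) × (2.4 - 3)/(1 - 3) × (2.4 - 4)/(1 - 4) × (2.4 - 5)/(1 - 5) = -0.041600
L_1(2.4) = (2.4 - 1)/(2 - 1) × (2.4 - 3)/(2 - 3) × (2.4 - 4)/(2 - 4) × (2.4 - 5)/(2 - 5) = 0.582400
L_2(2.4) = (2.4 - 1)/(3 - 1) × (2.4 - 2)/(3 - 2) × (2.4 - 4)/(3 - 4) × (2.4 - 5)/(3 - 5) = 0.582400
L_3(2.4) = (2.4 - 1)/(4 - 1) × (2.4 - 2)/(4 - 2) × (2.4 - 3)/(4 - 3) × (2.4 - 5)/(4 - 5) = -0.145600
L_4(2.4) = (2.4 - 1)/(5 - 1) × (2.4 - 2)/(5 - 2) × (2.4 - 3)/(5 - 3) × (2.4 - 4)/(5 - 4) = 0.022400

P(2.4) = 16×L_0(2.4) + 25×L_1(2.4) + 16×L_2(2.4) + 9×L_3(2.4) + 2×L_4(2.4)
P(2.4) = 21.947200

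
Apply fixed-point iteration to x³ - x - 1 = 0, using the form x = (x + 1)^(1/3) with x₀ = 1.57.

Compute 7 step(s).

Equation: x³ - x - 1 = 0
Fixed-point form: x = (x + 1)^(1/3)
x₀ = 1.57

x_1 = g(1.570000) = 1.369760
x_2 = g(1.369760) = 1.333219
x_3 = g(1.333219) = 1.326331
x_4 = g(1.326331) = 1.325024
x_5 = g(1.325024) = 1.324776
x_6 = g(1.324776) = 1.324729
x_7 = g(1.324729) = 1.324720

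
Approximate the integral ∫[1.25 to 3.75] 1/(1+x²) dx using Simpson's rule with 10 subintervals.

f(x) = 1/(1+x²)
a = 1.25, b = 3.75, n = 10
h = (b - a)/n = 0.250000

Simpson's rule: (h/3)[f(x₀) + 4f(x₁) + 2f(x₂) + ... + f(xₙ)]

x_0 = 1.2500, f(x_0) = 0.390244, coefficient = 1
x_1 = 1.5000, f(x_1) = 0.307692, coefficient = 4
x_2 = 1.7500, f(x_2) = 0.246154, coefficient = 2
x_3 = 2.0000, f(x_3) = 0.200000, coefficient = 4
x_4 = 2.2500, f(x_4) = 0.164948, coefficient = 2
x_5 = 2.5000, f(x_5) = 0.137931, coefficient = 4
x_6 = 2.7500, f(x_6) = 0.116788, coefficient = 2
x_7 = 3.0000, f(x_7) = 0.100000, coefficient = 4
x_8 = 3.2500, f(x_8) = 0.086486, coefficient = 2
x_9 = 3.5000, f(x_9) = 0.075472, coefficient = 4
x_10 = 3.7500, f(x_10) = 0.066390, coefficient = 1

I ≈ (0.250000/3) × 4.969768 = 0.414147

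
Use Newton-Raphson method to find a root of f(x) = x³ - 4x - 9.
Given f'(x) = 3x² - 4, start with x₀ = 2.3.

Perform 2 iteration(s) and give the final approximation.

f(x) = x³ - 4x - 9
f'(x) = 3x² - 4
x₀ = 2.3

Newton-Raphson formula: x_{n+1} = x_n - f(x_n)/f'(x_n)

Iteration 1:
  f(2.300000) = -6.033000
  f'(2.300000) = 11.870000
  x_1 = 2.300000 - (-6.033000)/11.870000 = 2.808256
Iteration 2:
  f(2.808256) = 1.913732
  f'(2.808256) = 19.658907
  x_2 = 2.808256 - 1.913732/19.658907 = 2.710909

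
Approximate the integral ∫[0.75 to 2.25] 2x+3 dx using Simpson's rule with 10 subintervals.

f(x) = 2x+3
a = 0.75, b = 2.25, n = 10
h = (b - a)/n = 0.150000

Simpson's rule: (h/3)[f(x₀) + 4f(x₁) + 2f(x₂) + ... + f(xₙ)]

x_0 = 0.7500, f(x_0) = 4.500000, coefficient = 1
x_1 = 0.9000, f(x_1) = 4.800000, coefficient = 4
x_2 = 1.0500, f(x_2) = 5.100000, coefficient = 2
x_3 = 1.2000, f(x_3) = 5.400000, coefficient = 4
x_4 = 1.3500, f(x_4) = 5.700000, coefficient = 2
x_5 = 1.5000, f(x_5) = 6.000000, coefficient = 4
x_6 = 1.6500, f(x_6) = 6.300000, coefficient = 2
x_7 = 1.8000, f(x_7) = 6.600000, coefficient = 4
x_8 = 1.9500, f(x_8) = 6.900000, coefficient = 2
x_9 = 2.1000, f(x_9) = 7.200000, coefficient = 4
x_10 = 2.2500, f(x_10) = 7.500000, coefficient = 1

I ≈ (0.150000/3) × 180.000000 = 9.000000
Exact value: 9.000000
Error: 0.000000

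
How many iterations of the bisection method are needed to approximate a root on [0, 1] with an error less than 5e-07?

We need (b-a)/2^n ≤ 5e-07
(1 - 0)/2^n ≤ 5e-07
1/2^n ≤ 5e-07
2^n ≥ 2000000
n ≥ log₂(2000000) = 20.93
n ≥ 21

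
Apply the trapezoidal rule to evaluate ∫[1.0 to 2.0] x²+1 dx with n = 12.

f(x) = x²+1
a = 1.0, b = 2.0, n = 12
h = (b - a)/n = 0.083333

Trapezoidal rule: (h/2)[f(x₀) + 2f(x₁) + 2f(x₂) + ... + f(xₙ)]

x_0 = 1.0000, f(x_0) = 2.000000, coefficient = 1
x_1 = 1.0833, f(x_1) = 2.173611, coefficient = 2
x_2 = 1.1667, f(x_2) = 2.361111, coefficient = 2
x_3 = 1.2500, f(x_3) = 2.562500, coefficient = 2
x_4 = 1.3333, f(x_4) = 2.777778, coefficient = 2
x_5 = 1.4167, f(x_5) = 3.006944, coefficient = 2
x_6 = 1.5000, f(x_6) = 3.250000, coefficient = 2
x_7 = 1.5833, f(x_7) = 3.506944, coefficient = 2
x_8 = 1.6667, f(x_8) = 3.777778, coefficient = 2
x_9 = 1.7500, f(x_9) = 4.062500, coefficient = 2
x_10 = 1.8333, f(x_10) = 4.361111, coefficient = 2
x_11 = 1.9167, f(x_11) = 4.673611, coefficient = 2
x_12 = 2.0000, f(x_12) = 5.000000, coefficient = 1

I ≈ (0.083333/2) × 80.027778 = 3.334491
Exact value: 3.333333
Error: 0.001157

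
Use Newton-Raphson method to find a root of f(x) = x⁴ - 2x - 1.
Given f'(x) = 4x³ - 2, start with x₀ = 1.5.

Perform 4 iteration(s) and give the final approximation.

f(x) = x⁴ - 2x - 1
f'(x) = 4x³ - 2
x₀ = 1.5

Newton-Raphson formula: x_{n+1} = x_n - f(x_n)/f'(x_n)

Iteration 1:
  f(1.500000) = 1.062500
  f'(1.500000) = 11.500000
  x_1 = 1.500000 - 1.062500/11.500000 = 1.407609
Iteration 2:
  f(1.407609) = 0.110579
  f'(1.407609) = 9.155931
  x_2 = 1.407609 - 0.110579/9.155931 = 1.395531
Iteration 3:
  f(1.395531) = 0.001724
  f'(1.395531) = 8.871234
  x_3 = 1.395531 - 0.001724/8.871234 = 1.395337
Iteration 4:
  f(1.395337) = 0.000000
  f'(1.395337) = 8.866692
  x_4 = 1.395337 - 0.000000/8.866692 = 1.395337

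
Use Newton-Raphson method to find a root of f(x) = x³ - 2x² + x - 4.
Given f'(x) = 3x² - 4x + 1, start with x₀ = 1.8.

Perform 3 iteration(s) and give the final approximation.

f(x) = x³ - 2x² + x - 4
f'(x) = 3x² - 4x + 1
x₀ = 1.8

Newton-Raphson formula: x_{n+1} = x_n - f(x_n)/f'(x_n)

Iteration 1:
  f(1.800000) = -2.848000
  f'(1.800000) = 3.520000
  x_1 = 1.800000 - (-2.848000)/3.520000 = 2.609091
Iteration 2:
  f(2.609091) = 2.755389
  f'(2.609091) = 10.985702
  x_2 = 2.609091 - 2.755389/10.985702 = 2.358275
Iteration 3:
  f(2.358275) = 0.350807
  f'(2.358275) = 8.251283
  x_3 = 2.358275 - 0.350807/8.251283 = 2.315759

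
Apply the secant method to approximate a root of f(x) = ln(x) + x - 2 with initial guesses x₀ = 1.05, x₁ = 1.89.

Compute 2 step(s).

f(x) = ln(x) + x - 2
x₀ = 1.05, x₁ = 1.89

Secant formula: x_{n+1} = x_n - f(x_n)(x_n - x_{n-1})/(f(x_n) - f(x_{n-1}))

Iteration 1:
  f(1.050000) = -0.901210
  f(1.890000) = 0.526577
  x_2 = 1.890000 - 0.526577×(1.890000 - 1.050000)/(0.526577 - (-0.901210))
       = 1.580203
Iteration 2:
  f(1.890000) = 0.526577
  f(1.580203) = 0.037756
  x_3 = 1.580203 - 0.037756×(1.580203 - 1.890000)/(0.037756 - 0.526577)
       = 1.556274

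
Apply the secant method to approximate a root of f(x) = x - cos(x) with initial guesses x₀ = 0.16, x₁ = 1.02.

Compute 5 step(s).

f(x) = x - cos(x)
x₀ = 0.16, x₁ = 1.02

Secant formula: x_{n+1} = x_n - f(x_n)(x_n - x_{n-1})/(f(x_n) - f(x_{n-1}))

Iteration 1:
  f(0.160000) = -0.827227
  f(1.020000) = 0.496634
  x_2 = 1.020000 - 0.496634×(1.020000 - 0.160000)/(0.496634 - (-0.827227))
       = 0.697379
Iteration 2:
  f(1.020000) = 0.496634
  f(0.697379) = -0.069149
  x_3 = 0.697379 - (-0.069149)×(0.697379 - 1.020000)/(-0.069149 - 0.496634)
       = 0.736809
Iteration 3:
  f(0.697379) = -0.069149
  f(0.736809) = -0.003807
  x_4 = 0.736809 - (-0.003807)×(0.736809 - 0.697379)/(-0.003807 - (-0.069149))
       = 0.739107
Iteration 4:
  f(0.736809) = -0.003807
  f(0.739107) = 0.000036
  x_5 = 0.739107 - 0.000036×(0.739107 - 0.736809)/(0.000036 - (-0.003807))
       = 0.739085
Iteration 5:
  f(0.739107) = 0.000036
  f(0.739085) = 0.000000
  x_6 = 0.739085 - 0.000000×(0.739085 - 0.739107)/(0.000000 - 0.000036)
       = 0.739085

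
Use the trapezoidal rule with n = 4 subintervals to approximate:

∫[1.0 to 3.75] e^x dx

f(x) = e^x
a = 1.0, b = 3.75, n = 4
h = (b - a)/n = 0.687500

Trapezoidal rule: (h/2)[f(x₀) + 2f(x₁) + 2f(x₂) + ... + f(xₙ)]

x_0 = 1.0000, f(x_0) = 2.718282, coefficient = 1
x_1 = 1.6875, f(x_1) = 5.405949, coefficient = 2
x_2 = 2.3750, f(x_2) = 10.751013, coefficient = 2
x_3 = 3.0625, f(x_3) = 21.380943, coefficient = 2
x_4 = 3.7500, f(x_4) = 42.521082, coefficient = 1

I ≈ (0.687500/2) × 120.315174 = 41.358341
Exact value: 39.802800
Error: 1.555541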